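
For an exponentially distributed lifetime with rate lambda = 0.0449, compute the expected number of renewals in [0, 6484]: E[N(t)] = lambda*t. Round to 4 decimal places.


lambda = 0.0449
t = 6484
E[N(t)] = lambda * t
E[N(t)] = 0.0449 * 6484
E[N(t)] = 291.1316

291.1316


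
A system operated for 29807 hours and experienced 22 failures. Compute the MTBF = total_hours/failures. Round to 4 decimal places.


total_hours = 29807
failures = 22
MTBF = 29807 / 22
MTBF = 1354.8636

1354.8636


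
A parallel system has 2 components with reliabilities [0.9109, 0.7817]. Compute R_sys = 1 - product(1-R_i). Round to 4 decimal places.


Components: [0.9109, 0.7817]
(1 - 0.9109) = 0.0891, running product = 0.0891
(1 - 0.7817) = 0.2183, running product = 0.0195
Product of (1-R_i) = 0.0195
R_sys = 1 - 0.0195 = 0.9805

0.9805


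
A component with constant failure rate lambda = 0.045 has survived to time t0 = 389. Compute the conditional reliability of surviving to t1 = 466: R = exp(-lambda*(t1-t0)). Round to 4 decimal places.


lambda = 0.045
t0 = 389, t1 = 466
t1 - t0 = 77
lambda * (t1-t0) = 0.045 * 77 = 3.465
R = exp(-3.465)
R = 0.0313

0.0313


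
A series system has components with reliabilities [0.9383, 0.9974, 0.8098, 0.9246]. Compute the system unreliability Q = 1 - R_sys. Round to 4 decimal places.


Components: [0.9383, 0.9974, 0.8098, 0.9246]
After component 1: product = 0.9383
After component 2: product = 0.9359
After component 3: product = 0.7579
After component 4: product = 0.7007
R_sys = 0.7007
Q = 1 - 0.7007 = 0.2993

0.2993


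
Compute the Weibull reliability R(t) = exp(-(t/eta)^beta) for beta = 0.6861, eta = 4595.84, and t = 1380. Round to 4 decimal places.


beta = 0.6861, eta = 4595.84, t = 1380
t/eta = 1380 / 4595.84 = 0.3003
(t/eta)^beta = 0.3003^0.6861 = 0.438
R(t) = exp(-0.438)
R(t) = 0.6453

0.6453


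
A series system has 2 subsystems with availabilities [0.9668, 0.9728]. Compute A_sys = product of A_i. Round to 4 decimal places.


Subsystems: [0.9668, 0.9728]
After subsystem 1 (A=0.9668): product = 0.9668
After subsystem 2 (A=0.9728): product = 0.9405
A_sys = 0.9405

0.9405


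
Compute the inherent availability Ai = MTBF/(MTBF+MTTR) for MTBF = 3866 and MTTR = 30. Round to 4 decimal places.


MTBF = 3866
MTTR = 30
MTBF + MTTR = 3896
Ai = 3866 / 3896
Ai = 0.9923

0.9923


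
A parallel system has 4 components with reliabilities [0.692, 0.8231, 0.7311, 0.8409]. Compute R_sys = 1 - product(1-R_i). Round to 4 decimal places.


Components: [0.692, 0.8231, 0.7311, 0.8409]
(1 - 0.692) = 0.308, running product = 0.308
(1 - 0.8231) = 0.1769, running product = 0.0545
(1 - 0.7311) = 0.2689, running product = 0.0147
(1 - 0.8409) = 0.1591, running product = 0.0023
Product of (1-R_i) = 0.0023
R_sys = 1 - 0.0023 = 0.9977

0.9977


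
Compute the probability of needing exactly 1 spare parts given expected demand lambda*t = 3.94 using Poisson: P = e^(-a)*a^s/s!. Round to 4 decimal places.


a = 3.94, s = 1
e^(-a) = e^(-3.94) = 0.0194
a^s = 3.94^1 = 3.94
s! = 1
P = 0.0194 * 3.94 / 1
P = 0.0766

0.0766


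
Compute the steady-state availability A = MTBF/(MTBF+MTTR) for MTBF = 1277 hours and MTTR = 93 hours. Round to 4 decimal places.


MTBF = 1277
MTTR = 93
MTBF + MTTR = 1370
A = 1277 / 1370
A = 0.9321

0.9321


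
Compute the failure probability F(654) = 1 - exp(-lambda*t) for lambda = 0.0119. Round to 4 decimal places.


lambda = 0.0119, t = 654
lambda * t = 7.7826
exp(-7.7826) = 0.0004
F(t) = 1 - 0.0004
F(t) = 0.9996

0.9996


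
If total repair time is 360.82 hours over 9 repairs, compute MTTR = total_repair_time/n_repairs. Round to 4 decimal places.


total_repair_time = 360.82
n_repairs = 9
MTTR = 360.82 / 9
MTTR = 40.0911

40.0911


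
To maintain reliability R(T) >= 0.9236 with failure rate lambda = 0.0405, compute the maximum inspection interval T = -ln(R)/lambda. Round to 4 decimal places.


R_target = 0.9236
lambda = 0.0405
-ln(0.9236) = 0.0795
T = 0.0795 / 0.0405
T = 1.9624

1.9624


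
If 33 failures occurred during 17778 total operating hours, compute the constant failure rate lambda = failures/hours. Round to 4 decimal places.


failures = 33
total_hours = 17778
lambda = 33 / 17778
lambda = 0.0019

0.0019


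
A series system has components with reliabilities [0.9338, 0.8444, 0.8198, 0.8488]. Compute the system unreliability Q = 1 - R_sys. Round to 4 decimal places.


Components: [0.9338, 0.8444, 0.8198, 0.8488]
After component 1: product = 0.9338
After component 2: product = 0.7885
After component 3: product = 0.6464
After component 4: product = 0.5487
R_sys = 0.5487
Q = 1 - 0.5487 = 0.4513

0.4513


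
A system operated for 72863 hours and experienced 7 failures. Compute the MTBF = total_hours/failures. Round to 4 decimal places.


total_hours = 72863
failures = 7
MTBF = 72863 / 7
MTBF = 10409.0

10409.0


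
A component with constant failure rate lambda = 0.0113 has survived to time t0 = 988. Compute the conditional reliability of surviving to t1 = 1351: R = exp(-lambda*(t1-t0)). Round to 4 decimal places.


lambda = 0.0113
t0 = 988, t1 = 1351
t1 - t0 = 363
lambda * (t1-t0) = 0.0113 * 363 = 4.1019
R = exp(-4.1019)
R = 0.0165

0.0165


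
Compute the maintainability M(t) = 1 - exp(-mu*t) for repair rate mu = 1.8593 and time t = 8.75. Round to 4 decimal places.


mu = 1.8593, t = 8.75
mu * t = 1.8593 * 8.75 = 16.2689
exp(-16.2689) = 0.0
M(t) = 1 - 0.0
M(t) = 1.0

1.0


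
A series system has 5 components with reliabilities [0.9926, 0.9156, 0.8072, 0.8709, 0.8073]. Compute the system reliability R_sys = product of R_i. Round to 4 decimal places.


Components: [0.9926, 0.9156, 0.8072, 0.8709, 0.8073]
After component 1 (R=0.9926): product = 0.9926
After component 2 (R=0.9156): product = 0.9088
After component 3 (R=0.8072): product = 0.7336
After component 4 (R=0.8709): product = 0.6389
After component 5 (R=0.8073): product = 0.5158
R_sys = 0.5158

0.5158


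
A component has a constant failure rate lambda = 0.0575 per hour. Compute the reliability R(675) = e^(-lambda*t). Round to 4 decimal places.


lambda = 0.0575
t = 675
lambda * t = 38.8125
R(t) = e^(-38.8125)
R(t) = 0.0

0.0


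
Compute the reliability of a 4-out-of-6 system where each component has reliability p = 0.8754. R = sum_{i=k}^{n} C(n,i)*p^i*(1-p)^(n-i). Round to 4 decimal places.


k = 4, n = 6, p = 0.8754
i=4: C(6,4)=15 * 0.8754^4 * 0.1246^2 = 0.1368
i=5: C(6,5)=6 * 0.8754^5 * 0.1246^1 = 0.3843
i=6: C(6,6)=1 * 0.8754^6 * 0.1246^0 = 0.45
R = sum of terms = 0.9711

0.9711


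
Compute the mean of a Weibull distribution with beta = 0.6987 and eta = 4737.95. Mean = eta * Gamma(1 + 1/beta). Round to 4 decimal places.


beta = 0.6987, eta = 4737.95
1/beta = 1.4312
1 + 1/beta = 2.4312
Gamma(2.4312) = 1.2681
Mean = 4737.95 * 1.2681
Mean = 6008.0696

6008.0696


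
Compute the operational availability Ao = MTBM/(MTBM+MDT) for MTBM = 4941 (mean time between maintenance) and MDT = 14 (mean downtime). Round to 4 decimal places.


MTBM = 4941
MDT = 14
MTBM + MDT = 4955
Ao = 4941 / 4955
Ao = 0.9972

0.9972


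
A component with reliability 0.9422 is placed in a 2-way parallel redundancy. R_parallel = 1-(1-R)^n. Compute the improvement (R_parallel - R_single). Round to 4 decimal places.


R_single = 0.9422, n = 2
1 - R_single = 0.0578
(1 - R_single)^n = 0.0578^2 = 0.0033
R_parallel = 1 - 0.0033 = 0.9967
Improvement = 0.9967 - 0.9422
Improvement = 0.0545

0.0545


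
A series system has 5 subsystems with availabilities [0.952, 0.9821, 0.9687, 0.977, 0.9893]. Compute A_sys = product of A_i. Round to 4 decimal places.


Subsystems: [0.952, 0.9821, 0.9687, 0.977, 0.9893]
After subsystem 1 (A=0.952): product = 0.952
After subsystem 2 (A=0.9821): product = 0.935
After subsystem 3 (A=0.9687): product = 0.9057
After subsystem 4 (A=0.977): product = 0.8849
After subsystem 5 (A=0.9893): product = 0.8754
A_sys = 0.8754

0.8754


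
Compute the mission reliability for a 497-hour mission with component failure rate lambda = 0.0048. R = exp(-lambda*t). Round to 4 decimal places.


lambda = 0.0048
mission_time = 497
lambda * t = 0.0048 * 497 = 2.3856
R = exp(-2.3856)
R = 0.092

0.092


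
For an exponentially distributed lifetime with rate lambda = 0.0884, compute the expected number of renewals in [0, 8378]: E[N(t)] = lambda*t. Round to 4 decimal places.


lambda = 0.0884
t = 8378
E[N(t)] = lambda * t
E[N(t)] = 0.0884 * 8378
E[N(t)] = 740.6152

740.6152


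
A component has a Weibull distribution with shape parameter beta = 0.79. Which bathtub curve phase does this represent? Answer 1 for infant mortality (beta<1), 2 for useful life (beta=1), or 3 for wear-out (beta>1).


beta = 0.79
Compare beta to 1:
beta < 1 => infant mortality (phase 1)
beta = 1 => useful life (phase 2)
beta > 1 => wear-out (phase 3)
Since beta = 0.79, this is infant mortality (decreasing failure rate)
Phase = 1

1


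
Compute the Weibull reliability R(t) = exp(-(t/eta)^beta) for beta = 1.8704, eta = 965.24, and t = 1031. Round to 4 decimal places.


beta = 1.8704, eta = 965.24, t = 1031
t/eta = 1031 / 965.24 = 1.0681
(t/eta)^beta = 1.0681^1.8704 = 1.1312
R(t) = exp(-1.1312)
R(t) = 0.3226

0.3226


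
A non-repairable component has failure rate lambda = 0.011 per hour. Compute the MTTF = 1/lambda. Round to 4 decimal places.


lambda = 0.011
MTTF = 1 / 0.011
MTTF = 90.9091

90.9091


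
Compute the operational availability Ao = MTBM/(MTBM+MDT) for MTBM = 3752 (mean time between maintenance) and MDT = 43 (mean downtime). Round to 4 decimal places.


MTBM = 3752
MDT = 43
MTBM + MDT = 3795
Ao = 3752 / 3795
Ao = 0.9887

0.9887


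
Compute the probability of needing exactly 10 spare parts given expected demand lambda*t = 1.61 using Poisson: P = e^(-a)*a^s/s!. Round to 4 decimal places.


a = 1.61, s = 10
e^(-a) = e^(-1.61) = 0.1999
a^s = 1.61^10 = 117.0196
s! = 3628800
P = 0.1999 * 117.0196 / 3628800
P = 0.0

0.0


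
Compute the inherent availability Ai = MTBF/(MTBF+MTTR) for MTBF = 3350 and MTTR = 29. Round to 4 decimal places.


MTBF = 3350
MTTR = 29
MTBF + MTTR = 3379
Ai = 3350 / 3379
Ai = 0.9914

0.9914


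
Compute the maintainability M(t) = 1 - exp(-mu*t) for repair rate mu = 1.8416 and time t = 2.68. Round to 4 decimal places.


mu = 1.8416, t = 2.68
mu * t = 1.8416 * 2.68 = 4.9355
exp(-4.9355) = 0.0072
M(t) = 1 - 0.0072
M(t) = 0.9928

0.9928


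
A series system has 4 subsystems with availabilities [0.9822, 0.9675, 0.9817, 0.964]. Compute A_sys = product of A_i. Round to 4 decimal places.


Subsystems: [0.9822, 0.9675, 0.9817, 0.964]
After subsystem 1 (A=0.9822): product = 0.9822
After subsystem 2 (A=0.9675): product = 0.9503
After subsystem 3 (A=0.9817): product = 0.9329
After subsystem 4 (A=0.964): product = 0.8993
A_sys = 0.8993

0.8993


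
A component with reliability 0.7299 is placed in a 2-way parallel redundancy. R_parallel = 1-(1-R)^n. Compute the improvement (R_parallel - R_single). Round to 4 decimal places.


R_single = 0.7299, n = 2
1 - R_single = 0.2701
(1 - R_single)^n = 0.2701^2 = 0.073
R_parallel = 1 - 0.073 = 0.927
Improvement = 0.927 - 0.7299
Improvement = 0.1971

0.1971


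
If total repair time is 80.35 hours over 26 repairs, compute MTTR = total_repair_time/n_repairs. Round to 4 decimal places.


total_repair_time = 80.35
n_repairs = 26
MTTR = 80.35 / 26
MTTR = 3.0904

3.0904


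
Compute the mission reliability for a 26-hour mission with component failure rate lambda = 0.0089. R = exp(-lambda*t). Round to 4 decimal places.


lambda = 0.0089
mission_time = 26
lambda * t = 0.0089 * 26 = 0.2314
R = exp(-0.2314)
R = 0.7934

0.7934


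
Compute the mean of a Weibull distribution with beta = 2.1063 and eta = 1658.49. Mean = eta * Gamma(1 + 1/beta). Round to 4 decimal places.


beta = 2.1063, eta = 1658.49
1/beta = 0.4748
1 + 1/beta = 1.4748
Gamma(1.4748) = 0.8857
Mean = 1658.49 * 0.8857
Mean = 1468.8861

1468.8861


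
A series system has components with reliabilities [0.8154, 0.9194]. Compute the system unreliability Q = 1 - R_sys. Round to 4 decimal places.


Components: [0.8154, 0.9194]
After component 1: product = 0.8154
After component 2: product = 0.7497
R_sys = 0.7497
Q = 1 - 0.7497 = 0.2503

0.2503


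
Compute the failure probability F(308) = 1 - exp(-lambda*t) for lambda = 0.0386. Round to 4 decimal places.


lambda = 0.0386, t = 308
lambda * t = 11.8888
exp(-11.8888) = 0.0
F(t) = 1 - 0.0
F(t) = 1.0

1.0


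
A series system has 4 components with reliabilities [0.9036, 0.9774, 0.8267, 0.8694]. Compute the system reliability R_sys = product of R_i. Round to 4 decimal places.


Components: [0.9036, 0.9774, 0.8267, 0.8694]
After component 1 (R=0.9036): product = 0.9036
After component 2 (R=0.9774): product = 0.8832
After component 3 (R=0.8267): product = 0.7301
After component 4 (R=0.8694): product = 0.6348
R_sys = 0.6348

0.6348


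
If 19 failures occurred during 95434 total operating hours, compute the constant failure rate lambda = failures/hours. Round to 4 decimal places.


failures = 19
total_hours = 95434
lambda = 19 / 95434
lambda = 0.0002

0.0002


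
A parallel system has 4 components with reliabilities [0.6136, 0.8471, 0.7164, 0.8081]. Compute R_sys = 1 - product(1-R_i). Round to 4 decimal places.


Components: [0.6136, 0.8471, 0.7164, 0.8081]
(1 - 0.6136) = 0.3864, running product = 0.3864
(1 - 0.8471) = 0.1529, running product = 0.0591
(1 - 0.7164) = 0.2836, running product = 0.0168
(1 - 0.8081) = 0.1919, running product = 0.0032
Product of (1-R_i) = 0.0032
R_sys = 1 - 0.0032 = 0.9968

0.9968


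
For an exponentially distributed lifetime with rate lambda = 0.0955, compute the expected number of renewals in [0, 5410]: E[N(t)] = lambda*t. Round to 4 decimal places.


lambda = 0.0955
t = 5410
E[N(t)] = lambda * t
E[N(t)] = 0.0955 * 5410
E[N(t)] = 516.655

516.655


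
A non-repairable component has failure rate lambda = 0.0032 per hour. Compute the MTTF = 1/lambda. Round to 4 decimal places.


lambda = 0.0032
MTTF = 1 / 0.0032
MTTF = 312.5

312.5


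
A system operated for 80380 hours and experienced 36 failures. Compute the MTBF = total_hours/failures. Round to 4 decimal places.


total_hours = 80380
failures = 36
MTBF = 80380 / 36
MTBF = 2232.7778

2232.7778


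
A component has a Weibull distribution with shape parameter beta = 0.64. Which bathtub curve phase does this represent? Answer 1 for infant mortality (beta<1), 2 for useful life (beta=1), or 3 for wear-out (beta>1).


beta = 0.64
Compare beta to 1:
beta < 1 => infant mortality (phase 1)
beta = 1 => useful life (phase 2)
beta > 1 => wear-out (phase 3)
Since beta = 0.64, this is infant mortality (decreasing failure rate)
Phase = 1

1


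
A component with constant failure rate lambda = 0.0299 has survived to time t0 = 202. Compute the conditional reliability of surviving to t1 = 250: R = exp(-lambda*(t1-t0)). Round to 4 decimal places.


lambda = 0.0299
t0 = 202, t1 = 250
t1 - t0 = 48
lambda * (t1-t0) = 0.0299 * 48 = 1.4352
R = exp(-1.4352)
R = 0.2381

0.2381


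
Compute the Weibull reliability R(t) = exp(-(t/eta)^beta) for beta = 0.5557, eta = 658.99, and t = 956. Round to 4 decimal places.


beta = 0.5557, eta = 658.99, t = 956
t/eta = 956 / 658.99 = 1.4507
(t/eta)^beta = 1.4507^0.5557 = 1.2297
R(t) = exp(-1.2297)
R(t) = 0.2924

0.2924


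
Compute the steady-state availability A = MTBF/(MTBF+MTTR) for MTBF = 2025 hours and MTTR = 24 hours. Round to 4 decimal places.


MTBF = 2025
MTTR = 24
MTBF + MTTR = 2049
A = 2025 / 2049
A = 0.9883

0.9883


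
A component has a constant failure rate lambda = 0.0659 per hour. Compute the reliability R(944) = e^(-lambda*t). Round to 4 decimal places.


lambda = 0.0659
t = 944
lambda * t = 62.2096
R(t) = e^(-62.2096)
R(t) = 0.0

0.0


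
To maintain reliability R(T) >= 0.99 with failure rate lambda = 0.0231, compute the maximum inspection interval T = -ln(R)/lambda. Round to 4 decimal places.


R_target = 0.99
lambda = 0.0231
-ln(0.99) = 0.0101
T = 0.0101 / 0.0231
T = 0.4351

0.4351


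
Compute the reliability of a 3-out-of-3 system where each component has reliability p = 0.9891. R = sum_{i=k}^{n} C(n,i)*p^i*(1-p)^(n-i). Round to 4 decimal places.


k = 3, n = 3, p = 0.9891
i=3: C(3,3)=1 * 0.9891^3 * 0.0109^0 = 0.9677
R = sum of terms = 0.9677

0.9677


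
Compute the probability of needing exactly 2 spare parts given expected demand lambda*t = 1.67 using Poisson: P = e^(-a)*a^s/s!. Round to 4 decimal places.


a = 1.67, s = 2
e^(-a) = e^(-1.67) = 0.1882
a^s = 1.67^2 = 2.7889
s! = 2
P = 0.1882 * 2.7889 / 2
P = 0.2625

0.2625


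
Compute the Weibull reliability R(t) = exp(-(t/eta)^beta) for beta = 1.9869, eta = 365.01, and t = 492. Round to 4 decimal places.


beta = 1.9869, eta = 365.01, t = 492
t/eta = 492 / 365.01 = 1.3479
(t/eta)^beta = 1.3479^1.9869 = 1.8098
R(t) = exp(-1.8098)
R(t) = 0.1637

0.1637


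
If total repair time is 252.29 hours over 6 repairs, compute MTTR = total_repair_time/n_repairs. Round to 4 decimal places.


total_repair_time = 252.29
n_repairs = 6
MTTR = 252.29 / 6
MTTR = 42.0483

42.0483


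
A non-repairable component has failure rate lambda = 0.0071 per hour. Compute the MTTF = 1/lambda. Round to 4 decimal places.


lambda = 0.0071
MTTF = 1 / 0.0071
MTTF = 140.8451

140.8451


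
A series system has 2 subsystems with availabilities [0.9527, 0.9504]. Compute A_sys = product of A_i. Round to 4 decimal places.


Subsystems: [0.9527, 0.9504]
After subsystem 1 (A=0.9527): product = 0.9527
After subsystem 2 (A=0.9504): product = 0.9054
A_sys = 0.9054

0.9054


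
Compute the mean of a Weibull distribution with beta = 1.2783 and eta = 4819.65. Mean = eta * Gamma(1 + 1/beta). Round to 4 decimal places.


beta = 1.2783, eta = 4819.65
1/beta = 0.7823
1 + 1/beta = 1.7823
Gamma(1.7823) = 0.9268
Mean = 4819.65 * 0.9268
Mean = 4466.8614

4466.8614


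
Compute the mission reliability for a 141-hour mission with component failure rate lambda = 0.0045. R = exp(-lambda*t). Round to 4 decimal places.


lambda = 0.0045
mission_time = 141
lambda * t = 0.0045 * 141 = 0.6345
R = exp(-0.6345)
R = 0.5302

0.5302


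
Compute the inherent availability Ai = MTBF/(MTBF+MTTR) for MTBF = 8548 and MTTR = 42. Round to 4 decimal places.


MTBF = 8548
MTTR = 42
MTBF + MTTR = 8590
Ai = 8548 / 8590
Ai = 0.9951

0.9951


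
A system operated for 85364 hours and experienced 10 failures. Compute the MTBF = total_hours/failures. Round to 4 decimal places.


total_hours = 85364
failures = 10
MTBF = 85364 / 10
MTBF = 8536.4

8536.4


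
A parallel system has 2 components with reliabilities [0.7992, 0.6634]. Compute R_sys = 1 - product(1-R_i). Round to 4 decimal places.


Components: [0.7992, 0.6634]
(1 - 0.7992) = 0.2008, running product = 0.2008
(1 - 0.6634) = 0.3366, running product = 0.0676
Product of (1-R_i) = 0.0676
R_sys = 1 - 0.0676 = 0.9324

0.9324


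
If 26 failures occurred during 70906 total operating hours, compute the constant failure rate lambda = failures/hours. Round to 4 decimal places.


failures = 26
total_hours = 70906
lambda = 26 / 70906
lambda = 0.0004

0.0004


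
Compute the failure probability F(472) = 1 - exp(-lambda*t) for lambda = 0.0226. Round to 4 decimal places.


lambda = 0.0226, t = 472
lambda * t = 10.6672
exp(-10.6672) = 0.0
F(t) = 1 - 0.0
F(t) = 1.0

1.0


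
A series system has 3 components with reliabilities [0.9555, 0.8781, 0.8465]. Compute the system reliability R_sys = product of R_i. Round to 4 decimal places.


Components: [0.9555, 0.8781, 0.8465]
After component 1 (R=0.9555): product = 0.9555
After component 2 (R=0.8781): product = 0.839
After component 3 (R=0.8465): product = 0.7102
R_sys = 0.7102

0.7102


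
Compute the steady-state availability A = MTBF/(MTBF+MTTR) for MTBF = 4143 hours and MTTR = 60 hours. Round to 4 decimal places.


MTBF = 4143
MTTR = 60
MTBF + MTTR = 4203
A = 4143 / 4203
A = 0.9857

0.9857


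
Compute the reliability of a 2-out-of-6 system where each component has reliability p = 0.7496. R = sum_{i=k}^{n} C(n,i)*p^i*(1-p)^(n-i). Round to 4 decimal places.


k = 2, n = 6, p = 0.7496
i=2: C(6,2)=15 * 0.7496^2 * 0.2504^4 = 0.0331
i=3: C(6,3)=20 * 0.7496^3 * 0.2504^3 = 0.1323
i=4: C(6,4)=15 * 0.7496^4 * 0.2504^2 = 0.2969
i=5: C(6,5)=6 * 0.7496^5 * 0.2504^1 = 0.3556
i=6: C(6,6)=1 * 0.7496^6 * 0.2504^0 = 0.1774
R = sum of terms = 0.9953

0.9953


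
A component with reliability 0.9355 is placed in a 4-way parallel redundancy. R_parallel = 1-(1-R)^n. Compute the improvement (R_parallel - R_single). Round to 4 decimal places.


R_single = 0.9355, n = 4
1 - R_single = 0.0645
(1 - R_single)^n = 0.0645^4 = 0.0
R_parallel = 1 - 0.0 = 1.0
Improvement = 1.0 - 0.9355
Improvement = 0.0645

0.0645


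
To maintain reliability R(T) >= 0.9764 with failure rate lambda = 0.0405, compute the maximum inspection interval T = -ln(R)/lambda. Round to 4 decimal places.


R_target = 0.9764
lambda = 0.0405
-ln(0.9764) = 0.0239
T = 0.0239 / 0.0405
T = 0.5897

0.5897


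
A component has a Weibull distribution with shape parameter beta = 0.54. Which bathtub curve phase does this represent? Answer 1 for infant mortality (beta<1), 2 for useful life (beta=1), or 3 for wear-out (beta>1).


beta = 0.54
Compare beta to 1:
beta < 1 => infant mortality (phase 1)
beta = 1 => useful life (phase 2)
beta > 1 => wear-out (phase 3)
Since beta = 0.54, this is infant mortality (decreasing failure rate)
Phase = 1

1


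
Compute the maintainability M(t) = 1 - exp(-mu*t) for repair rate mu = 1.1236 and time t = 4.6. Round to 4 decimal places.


mu = 1.1236, t = 4.6
mu * t = 1.1236 * 4.6 = 5.1686
exp(-5.1686) = 0.0057
M(t) = 1 - 0.0057
M(t) = 0.9943

0.9943


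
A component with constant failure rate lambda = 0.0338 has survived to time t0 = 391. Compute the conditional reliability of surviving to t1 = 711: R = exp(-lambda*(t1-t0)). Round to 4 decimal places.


lambda = 0.0338
t0 = 391, t1 = 711
t1 - t0 = 320
lambda * (t1-t0) = 0.0338 * 320 = 10.816
R = exp(-10.816)
R = 0.0

0.0


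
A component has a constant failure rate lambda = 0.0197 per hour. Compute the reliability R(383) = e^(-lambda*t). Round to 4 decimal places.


lambda = 0.0197
t = 383
lambda * t = 7.5451
R(t) = e^(-7.5451)
R(t) = 0.0005

0.0005


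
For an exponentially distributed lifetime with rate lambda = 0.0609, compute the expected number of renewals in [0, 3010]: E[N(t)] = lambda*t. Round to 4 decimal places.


lambda = 0.0609
t = 3010
E[N(t)] = lambda * t
E[N(t)] = 0.0609 * 3010
E[N(t)] = 183.309

183.309


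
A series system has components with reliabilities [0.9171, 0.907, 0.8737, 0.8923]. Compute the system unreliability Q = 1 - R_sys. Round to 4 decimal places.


Components: [0.9171, 0.907, 0.8737, 0.8923]
After component 1: product = 0.9171
After component 2: product = 0.8318
After component 3: product = 0.7268
After component 4: product = 0.6485
R_sys = 0.6485
Q = 1 - 0.6485 = 0.3515

0.3515


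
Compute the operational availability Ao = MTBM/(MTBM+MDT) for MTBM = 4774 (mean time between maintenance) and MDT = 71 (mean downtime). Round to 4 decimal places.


MTBM = 4774
MDT = 71
MTBM + MDT = 4845
Ao = 4774 / 4845
Ao = 0.9853

0.9853


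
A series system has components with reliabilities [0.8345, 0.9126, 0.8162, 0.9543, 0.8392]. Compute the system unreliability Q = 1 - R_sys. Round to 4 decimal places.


Components: [0.8345, 0.9126, 0.8162, 0.9543, 0.8392]
After component 1: product = 0.8345
After component 2: product = 0.7616
After component 3: product = 0.6216
After component 4: product = 0.5932
After component 5: product = 0.4978
R_sys = 0.4978
Q = 1 - 0.4978 = 0.5022

0.5022


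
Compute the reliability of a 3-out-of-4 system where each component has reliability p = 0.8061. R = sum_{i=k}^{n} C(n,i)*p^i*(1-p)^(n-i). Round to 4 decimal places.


k = 3, n = 4, p = 0.8061
i=3: C(4,3)=4 * 0.8061^3 * 0.1939^1 = 0.4063
i=4: C(4,4)=1 * 0.8061^4 * 0.1939^0 = 0.4222
R = sum of terms = 0.8285

0.8285


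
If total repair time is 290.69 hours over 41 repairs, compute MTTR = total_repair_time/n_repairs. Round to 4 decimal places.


total_repair_time = 290.69
n_repairs = 41
MTTR = 290.69 / 41
MTTR = 7.09

7.09


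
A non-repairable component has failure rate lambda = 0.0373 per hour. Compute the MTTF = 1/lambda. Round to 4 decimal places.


lambda = 0.0373
MTTF = 1 / 0.0373
MTTF = 26.8097

26.8097


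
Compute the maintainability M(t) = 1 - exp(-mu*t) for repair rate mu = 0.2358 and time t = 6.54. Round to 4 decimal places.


mu = 0.2358, t = 6.54
mu * t = 0.2358 * 6.54 = 1.5421
exp(-1.5421) = 0.2139
M(t) = 1 - 0.2139
M(t) = 0.7861

0.7861


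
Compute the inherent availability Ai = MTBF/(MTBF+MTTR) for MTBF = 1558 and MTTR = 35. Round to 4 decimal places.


MTBF = 1558
MTTR = 35
MTBF + MTTR = 1593
Ai = 1558 / 1593
Ai = 0.978

0.978


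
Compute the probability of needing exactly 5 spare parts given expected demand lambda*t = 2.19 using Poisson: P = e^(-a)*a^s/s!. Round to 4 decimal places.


a = 2.19, s = 5
e^(-a) = e^(-2.19) = 0.1119
a^s = 2.19^5 = 50.3756
s! = 120
P = 0.1119 * 50.3756 / 120
P = 0.047

0.047


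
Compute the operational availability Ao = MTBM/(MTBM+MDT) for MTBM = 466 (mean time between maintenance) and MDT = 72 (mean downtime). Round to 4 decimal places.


MTBM = 466
MDT = 72
MTBM + MDT = 538
Ao = 466 / 538
Ao = 0.8662

0.8662


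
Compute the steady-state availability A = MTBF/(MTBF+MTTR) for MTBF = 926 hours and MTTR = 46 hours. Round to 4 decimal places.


MTBF = 926
MTTR = 46
MTBF + MTTR = 972
A = 926 / 972
A = 0.9527

0.9527


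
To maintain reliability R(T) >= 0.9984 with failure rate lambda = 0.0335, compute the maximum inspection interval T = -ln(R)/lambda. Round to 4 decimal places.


R_target = 0.9984
lambda = 0.0335
-ln(0.9984) = 0.0016
T = 0.0016 / 0.0335
T = 0.0478

0.0478


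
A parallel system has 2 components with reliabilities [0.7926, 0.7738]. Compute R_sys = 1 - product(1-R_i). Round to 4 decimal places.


Components: [0.7926, 0.7738]
(1 - 0.7926) = 0.2074, running product = 0.2074
(1 - 0.7738) = 0.2262, running product = 0.0469
Product of (1-R_i) = 0.0469
R_sys = 1 - 0.0469 = 0.9531

0.9531


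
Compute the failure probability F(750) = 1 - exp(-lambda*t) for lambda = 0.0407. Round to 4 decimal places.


lambda = 0.0407, t = 750
lambda * t = 30.525
exp(-30.525) = 0.0
F(t) = 1 - 0.0
F(t) = 1.0

1.0


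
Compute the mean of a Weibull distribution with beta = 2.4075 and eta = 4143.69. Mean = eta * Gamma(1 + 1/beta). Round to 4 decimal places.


beta = 2.4075, eta = 4143.69
1/beta = 0.4154
1 + 1/beta = 1.4154
Gamma(1.4154) = 0.8865
Mean = 4143.69 * 0.8865
Mean = 3673.522

3673.522


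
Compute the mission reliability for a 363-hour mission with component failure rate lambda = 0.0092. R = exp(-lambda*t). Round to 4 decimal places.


lambda = 0.0092
mission_time = 363
lambda * t = 0.0092 * 363 = 3.3396
R = exp(-3.3396)
R = 0.0355

0.0355


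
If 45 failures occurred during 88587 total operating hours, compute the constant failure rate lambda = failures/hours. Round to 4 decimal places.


failures = 45
total_hours = 88587
lambda = 45 / 88587
lambda = 0.0005

0.0005


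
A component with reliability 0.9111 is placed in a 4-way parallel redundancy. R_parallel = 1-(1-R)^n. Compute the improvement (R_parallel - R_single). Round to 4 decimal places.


R_single = 0.9111, n = 4
1 - R_single = 0.0889
(1 - R_single)^n = 0.0889^4 = 0.0001
R_parallel = 1 - 0.0001 = 0.9999
Improvement = 0.9999 - 0.9111
Improvement = 0.0888

0.0888


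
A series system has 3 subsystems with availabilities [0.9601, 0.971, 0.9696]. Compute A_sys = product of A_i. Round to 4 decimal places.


Subsystems: [0.9601, 0.971, 0.9696]
After subsystem 1 (A=0.9601): product = 0.9601
After subsystem 2 (A=0.971): product = 0.9323
After subsystem 3 (A=0.9696): product = 0.9039
A_sys = 0.9039

0.9039


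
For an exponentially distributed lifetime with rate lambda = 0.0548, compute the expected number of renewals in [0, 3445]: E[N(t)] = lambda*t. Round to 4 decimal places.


lambda = 0.0548
t = 3445
E[N(t)] = lambda * t
E[N(t)] = 0.0548 * 3445
E[N(t)] = 188.786

188.786


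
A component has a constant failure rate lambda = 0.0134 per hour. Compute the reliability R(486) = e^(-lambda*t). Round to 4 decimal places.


lambda = 0.0134
t = 486
lambda * t = 6.5124
R(t) = e^(-6.5124)
R(t) = 0.0015

0.0015


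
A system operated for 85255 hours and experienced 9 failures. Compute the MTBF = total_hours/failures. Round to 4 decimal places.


total_hours = 85255
failures = 9
MTBF = 85255 / 9
MTBF = 9472.7778

9472.7778


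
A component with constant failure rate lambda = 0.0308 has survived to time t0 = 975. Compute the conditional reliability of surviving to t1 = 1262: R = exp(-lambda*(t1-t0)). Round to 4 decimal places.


lambda = 0.0308
t0 = 975, t1 = 1262
t1 - t0 = 287
lambda * (t1-t0) = 0.0308 * 287 = 8.8396
R = exp(-8.8396)
R = 0.0001

0.0001


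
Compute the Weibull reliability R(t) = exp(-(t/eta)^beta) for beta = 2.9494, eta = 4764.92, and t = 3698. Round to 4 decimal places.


beta = 2.9494, eta = 4764.92, t = 3698
t/eta = 3698 / 4764.92 = 0.7761
(t/eta)^beta = 0.7761^2.9494 = 0.4735
R(t) = exp(-0.4735)
R(t) = 0.6228

0.6228


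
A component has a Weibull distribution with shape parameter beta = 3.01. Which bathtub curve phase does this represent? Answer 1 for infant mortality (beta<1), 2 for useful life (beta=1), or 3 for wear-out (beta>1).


beta = 3.01
Compare beta to 1:
beta < 1 => infant mortality (phase 1)
beta = 1 => useful life (phase 2)
beta > 1 => wear-out (phase 3)
Since beta = 3.01, this is wear-out (increasing failure rate)
Phase = 3

3


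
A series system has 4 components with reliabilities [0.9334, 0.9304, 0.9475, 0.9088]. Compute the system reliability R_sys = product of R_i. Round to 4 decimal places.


Components: [0.9334, 0.9304, 0.9475, 0.9088]
After component 1 (R=0.9334): product = 0.9334
After component 2 (R=0.9304): product = 0.8684
After component 3 (R=0.9475): product = 0.8228
After component 4 (R=0.9088): product = 0.7478
R_sys = 0.7478

0.7478


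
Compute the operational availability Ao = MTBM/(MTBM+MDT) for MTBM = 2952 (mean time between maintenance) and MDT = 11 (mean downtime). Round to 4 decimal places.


MTBM = 2952
MDT = 11
MTBM + MDT = 2963
Ao = 2952 / 2963
Ao = 0.9963

0.9963


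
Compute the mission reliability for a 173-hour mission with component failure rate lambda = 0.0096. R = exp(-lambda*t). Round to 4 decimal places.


lambda = 0.0096
mission_time = 173
lambda * t = 0.0096 * 173 = 1.6608
R = exp(-1.6608)
R = 0.19

0.19


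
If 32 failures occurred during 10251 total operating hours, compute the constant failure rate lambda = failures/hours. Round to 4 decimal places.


failures = 32
total_hours = 10251
lambda = 32 / 10251
lambda = 0.0031

0.0031


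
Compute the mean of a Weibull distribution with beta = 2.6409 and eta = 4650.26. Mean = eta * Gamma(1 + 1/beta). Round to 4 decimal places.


beta = 2.6409, eta = 4650.26
1/beta = 0.3787
1 + 1/beta = 1.3787
Gamma(1.3787) = 0.8886
Mean = 4650.26 * 0.8886
Mean = 4132.3876

4132.3876


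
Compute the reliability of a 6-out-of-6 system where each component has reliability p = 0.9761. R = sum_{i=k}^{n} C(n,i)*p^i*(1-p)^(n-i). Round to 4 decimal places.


k = 6, n = 6, p = 0.9761
i=6: C(6,6)=1 * 0.9761^6 * 0.0239^0 = 0.8649
R = sum of terms = 0.8649

0.8649


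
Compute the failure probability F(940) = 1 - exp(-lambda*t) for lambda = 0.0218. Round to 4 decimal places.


lambda = 0.0218, t = 940
lambda * t = 20.492
exp(-20.492) = 0.0
F(t) = 1 - 0.0
F(t) = 1.0

1.0


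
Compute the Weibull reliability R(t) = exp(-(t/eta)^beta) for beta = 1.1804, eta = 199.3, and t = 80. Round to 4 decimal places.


beta = 1.1804, eta = 199.3, t = 80
t/eta = 80 / 199.3 = 0.4014
(t/eta)^beta = 0.4014^1.1804 = 0.3405
R(t) = exp(-0.3405)
R(t) = 0.7114

0.7114


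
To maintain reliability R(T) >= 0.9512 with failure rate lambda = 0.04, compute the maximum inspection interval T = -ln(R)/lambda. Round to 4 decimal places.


R_target = 0.9512
lambda = 0.04
-ln(0.9512) = 0.05
T = 0.05 / 0.04
T = 1.2508

1.2508


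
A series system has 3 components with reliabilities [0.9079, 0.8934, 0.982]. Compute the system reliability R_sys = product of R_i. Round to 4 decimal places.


Components: [0.9079, 0.8934, 0.982]
After component 1 (R=0.9079): product = 0.9079
After component 2 (R=0.8934): product = 0.8111
After component 3 (R=0.982): product = 0.7965
R_sys = 0.7965

0.7965


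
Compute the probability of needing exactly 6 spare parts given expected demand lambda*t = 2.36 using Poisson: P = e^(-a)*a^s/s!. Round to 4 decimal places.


a = 2.36, s = 6
e^(-a) = e^(-2.36) = 0.0944
a^s = 2.36^6 = 172.7715
s! = 720
P = 0.0944 * 172.7715 / 720
P = 0.0227

0.0227


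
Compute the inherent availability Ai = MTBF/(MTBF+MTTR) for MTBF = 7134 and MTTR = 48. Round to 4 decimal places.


MTBF = 7134
MTTR = 48
MTBF + MTTR = 7182
Ai = 7134 / 7182
Ai = 0.9933

0.9933


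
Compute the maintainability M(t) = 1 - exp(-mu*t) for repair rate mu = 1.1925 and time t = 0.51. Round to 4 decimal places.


mu = 1.1925, t = 0.51
mu * t = 1.1925 * 0.51 = 0.6082
exp(-0.6082) = 0.5443
M(t) = 1 - 0.5443
M(t) = 0.4557

0.4557


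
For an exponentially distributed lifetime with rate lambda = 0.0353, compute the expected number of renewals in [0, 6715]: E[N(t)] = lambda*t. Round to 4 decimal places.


lambda = 0.0353
t = 6715
E[N(t)] = lambda * t
E[N(t)] = 0.0353 * 6715
E[N(t)] = 237.0395

237.0395


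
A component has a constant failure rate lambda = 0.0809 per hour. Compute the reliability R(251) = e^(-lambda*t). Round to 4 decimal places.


lambda = 0.0809
t = 251
lambda * t = 20.3059
R(t) = e^(-20.3059)
R(t) = 0.0

0.0


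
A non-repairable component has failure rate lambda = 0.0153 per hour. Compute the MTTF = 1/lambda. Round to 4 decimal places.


lambda = 0.0153
MTTF = 1 / 0.0153
MTTF = 65.3595

65.3595


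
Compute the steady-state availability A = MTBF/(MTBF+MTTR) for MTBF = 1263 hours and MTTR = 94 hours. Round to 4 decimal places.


MTBF = 1263
MTTR = 94
MTBF + MTTR = 1357
A = 1263 / 1357
A = 0.9307

0.9307


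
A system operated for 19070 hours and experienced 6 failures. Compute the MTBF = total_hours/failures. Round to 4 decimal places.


total_hours = 19070
failures = 6
MTBF = 19070 / 6
MTBF = 3178.3333

3178.3333


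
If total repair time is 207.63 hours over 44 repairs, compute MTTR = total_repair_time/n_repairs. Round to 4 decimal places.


total_repair_time = 207.63
n_repairs = 44
MTTR = 207.63 / 44
MTTR = 4.7189

4.7189


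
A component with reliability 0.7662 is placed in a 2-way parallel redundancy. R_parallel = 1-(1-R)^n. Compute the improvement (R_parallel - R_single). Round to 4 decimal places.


R_single = 0.7662, n = 2
1 - R_single = 0.2338
(1 - R_single)^n = 0.2338^2 = 0.0547
R_parallel = 1 - 0.0547 = 0.9453
Improvement = 0.9453 - 0.7662
Improvement = 0.1791

0.1791


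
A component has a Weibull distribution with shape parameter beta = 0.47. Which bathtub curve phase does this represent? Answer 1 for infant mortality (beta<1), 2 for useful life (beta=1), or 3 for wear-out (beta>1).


beta = 0.47
Compare beta to 1:
beta < 1 => infant mortality (phase 1)
beta = 1 => useful life (phase 2)
beta > 1 => wear-out (phase 3)
Since beta = 0.47, this is infant mortality (decreasing failure rate)
Phase = 1

1


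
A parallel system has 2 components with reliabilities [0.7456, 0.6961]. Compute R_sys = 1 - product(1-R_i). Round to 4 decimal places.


Components: [0.7456, 0.6961]
(1 - 0.7456) = 0.2544, running product = 0.2544
(1 - 0.6961) = 0.3039, running product = 0.0773
Product of (1-R_i) = 0.0773
R_sys = 1 - 0.0773 = 0.9227

0.9227


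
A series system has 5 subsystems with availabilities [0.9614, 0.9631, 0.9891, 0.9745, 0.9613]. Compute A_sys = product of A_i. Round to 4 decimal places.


Subsystems: [0.9614, 0.9631, 0.9891, 0.9745, 0.9613]
After subsystem 1 (A=0.9614): product = 0.9614
After subsystem 2 (A=0.9631): product = 0.9259
After subsystem 3 (A=0.9891): product = 0.9158
After subsystem 4 (A=0.9745): product = 0.8925
After subsystem 5 (A=0.9613): product = 0.8579
A_sys = 0.8579

0.8579


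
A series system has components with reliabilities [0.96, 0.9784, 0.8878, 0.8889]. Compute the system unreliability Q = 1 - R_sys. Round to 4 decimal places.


Components: [0.96, 0.9784, 0.8878, 0.8889]
After component 1: product = 0.96
After component 2: product = 0.9393
After component 3: product = 0.8339
After component 4: product = 0.7412
R_sys = 0.7412
Q = 1 - 0.7412 = 0.2588

0.2588


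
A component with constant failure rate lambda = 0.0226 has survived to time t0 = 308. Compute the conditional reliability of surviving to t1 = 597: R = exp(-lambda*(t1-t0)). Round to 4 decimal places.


lambda = 0.0226
t0 = 308, t1 = 597
t1 - t0 = 289
lambda * (t1-t0) = 0.0226 * 289 = 6.5314
R = exp(-6.5314)
R = 0.0015

0.0015


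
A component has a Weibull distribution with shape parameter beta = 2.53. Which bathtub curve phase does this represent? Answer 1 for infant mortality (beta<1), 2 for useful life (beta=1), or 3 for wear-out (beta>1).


beta = 2.53
Compare beta to 1:
beta < 1 => infant mortality (phase 1)
beta = 1 => useful life (phase 2)
beta > 1 => wear-out (phase 3)
Since beta = 2.53, this is wear-out (increasing failure rate)
Phase = 3

3


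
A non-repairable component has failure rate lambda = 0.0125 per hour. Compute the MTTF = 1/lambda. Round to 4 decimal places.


lambda = 0.0125
MTTF = 1 / 0.0125
MTTF = 80.0

80.0


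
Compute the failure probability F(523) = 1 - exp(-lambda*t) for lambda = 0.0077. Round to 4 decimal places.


lambda = 0.0077, t = 523
lambda * t = 4.0271
exp(-4.0271) = 0.0178
F(t) = 1 - 0.0178
F(t) = 0.9822

0.9822


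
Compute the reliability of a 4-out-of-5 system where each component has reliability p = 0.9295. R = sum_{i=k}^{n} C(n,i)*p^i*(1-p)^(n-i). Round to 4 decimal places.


k = 4, n = 5, p = 0.9295
i=4: C(5,4)=5 * 0.9295^4 * 0.0705^1 = 0.2631
i=5: C(5,5)=1 * 0.9295^5 * 0.0705^0 = 0.6938
R = sum of terms = 0.9569

0.9569


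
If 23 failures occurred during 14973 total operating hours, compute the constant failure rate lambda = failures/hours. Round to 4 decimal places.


failures = 23
total_hours = 14973
lambda = 23 / 14973
lambda = 0.0015

0.0015


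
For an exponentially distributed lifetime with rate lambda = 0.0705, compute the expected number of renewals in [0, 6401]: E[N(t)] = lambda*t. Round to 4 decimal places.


lambda = 0.0705
t = 6401
E[N(t)] = lambda * t
E[N(t)] = 0.0705 * 6401
E[N(t)] = 451.2705

451.2705


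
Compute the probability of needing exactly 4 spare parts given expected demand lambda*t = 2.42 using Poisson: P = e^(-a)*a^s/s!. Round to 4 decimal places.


a = 2.42, s = 4
e^(-a) = e^(-2.42) = 0.0889
a^s = 2.42^4 = 34.2974
s! = 24
P = 0.0889 * 34.2974 / 24
P = 0.1271

0.1271


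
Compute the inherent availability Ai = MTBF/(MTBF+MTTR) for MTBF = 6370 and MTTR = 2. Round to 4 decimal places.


MTBF = 6370
MTTR = 2
MTBF + MTTR = 6372
Ai = 6370 / 6372
Ai = 0.9997

0.9997


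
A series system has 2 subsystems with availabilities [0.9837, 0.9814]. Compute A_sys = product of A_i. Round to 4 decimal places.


Subsystems: [0.9837, 0.9814]
After subsystem 1 (A=0.9837): product = 0.9837
After subsystem 2 (A=0.9814): product = 0.9654
A_sys = 0.9654

0.9654


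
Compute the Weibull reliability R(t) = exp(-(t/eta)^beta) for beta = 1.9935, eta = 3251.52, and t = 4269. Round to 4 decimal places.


beta = 1.9935, eta = 3251.52, t = 4269
t/eta = 4269 / 3251.52 = 1.3129
(t/eta)^beta = 1.3129^1.9935 = 1.7207
R(t) = exp(-1.7207)
R(t) = 0.1789

0.1789
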